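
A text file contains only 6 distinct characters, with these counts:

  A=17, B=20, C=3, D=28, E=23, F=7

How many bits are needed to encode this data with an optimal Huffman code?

233

Merge the two smallest weights repeatedly:
combine C(3), F(7) → 10
combine 10, A(17) → 27
combine B(20), E(23) → 43
combine 27, D(28) → 55
combine 43, 55 → 98
Each symbol's bit-cost is frequency × depth; summing gives 233 bits (equivalently 10 + 27 + 43 + 55 + 98).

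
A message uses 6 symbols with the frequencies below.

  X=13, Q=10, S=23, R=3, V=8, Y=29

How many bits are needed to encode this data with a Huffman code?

204

Build the Huffman tree bottom-up:
merge R(3) and V(8): 11
merge Q(10) and 11: 21
merge X(13) and 21: 34
merge S(23) and Y(29): 52
merge 34 and 52: 86
Each symbol's bit-cost is frequency × depth; summing gives 204 bits (equivalently 11 + 21 + 34 + 52 + 86).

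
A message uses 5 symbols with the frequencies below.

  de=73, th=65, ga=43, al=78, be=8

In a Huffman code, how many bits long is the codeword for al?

Build the tree from the bottom:
merge be(8) and ga(43): 51
merge 51 and th(65): 116
merge de(73) and al(78): 151
merge 116 and 151: 267
al sits 2 levels below the root, so its codeword is 2 bits.

2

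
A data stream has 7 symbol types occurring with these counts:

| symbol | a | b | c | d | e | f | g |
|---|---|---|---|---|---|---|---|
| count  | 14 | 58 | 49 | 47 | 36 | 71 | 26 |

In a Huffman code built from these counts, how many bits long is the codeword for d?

Huffman merges, smallest pair first:
a(14) + g(26) → 40
e(36) + 40 → 76
d(47) + c(49) → 96
b(58) + f(71) → 129
76 + 96 → 172
129 + 172 → 301
d sits 3 levels below the root, so its codeword is 3 bits.

3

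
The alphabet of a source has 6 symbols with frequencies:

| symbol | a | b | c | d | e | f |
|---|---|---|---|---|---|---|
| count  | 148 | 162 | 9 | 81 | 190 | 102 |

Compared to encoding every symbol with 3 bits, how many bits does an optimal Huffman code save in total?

Fixed-length: 3 bits × 692 symbols = 2076 bits.
Huffman merges:
merge c(9) and d(81): 90
merge 90 and f(102): 192
merge a(148) and b(162): 310
merge e(190) and 192: 382
merge 310 and 382: 692
Huffman total = 90 + 192 + 310 + 382 + 692 = 1666 bits.
Saving = 2076 − 1666 = 410 bits.

410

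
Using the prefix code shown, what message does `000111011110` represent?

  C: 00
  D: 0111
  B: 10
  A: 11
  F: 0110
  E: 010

Read left to right; each codeword is recognised as soon as it completes (prefix code):
  00→C | 0111→D | 0111→D | 10→B
Decoded message: CDDB

CDDB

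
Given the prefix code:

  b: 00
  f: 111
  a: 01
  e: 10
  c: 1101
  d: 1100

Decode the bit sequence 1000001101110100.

ebbccb

Read left to right; each codeword is recognised as soon as it completes (prefix code):
  10→e | 00→b | 00→b | 1101→c | 1101→c | 00→b
Decoded message: ebbccb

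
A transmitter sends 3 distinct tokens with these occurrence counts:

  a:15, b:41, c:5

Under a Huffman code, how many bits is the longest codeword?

Merge the two lowest-weight nodes at each step:
c(5) + a(15) → 20
20 + b(41) → 61
The rarest symbols sit at the bottom; the longest codeword is 2 bits.

2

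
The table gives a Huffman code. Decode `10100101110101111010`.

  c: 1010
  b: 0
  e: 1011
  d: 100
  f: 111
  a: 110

cbecfc

Read left to right; each codeword is recognised as soon as it completes (prefix code):
  1010→c | 0→b | 1011→e | 1010→c | 111→f | 1010→c
Decoded message: cbecfc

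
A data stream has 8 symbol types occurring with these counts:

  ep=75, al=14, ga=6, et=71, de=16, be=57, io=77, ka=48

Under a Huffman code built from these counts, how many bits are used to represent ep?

2

Huffman merges, smallest pair first:
combine ga(6), al(14) → 20
combine de(16), 20 → 36
combine 36, ka(48) → 84
combine be(57), et(71) → 128
combine ep(75), io(77) → 152
combine 84, 128 → 212
combine 152, 212 → 364
The subtree containing ep is merged 2 times, so code length = 2.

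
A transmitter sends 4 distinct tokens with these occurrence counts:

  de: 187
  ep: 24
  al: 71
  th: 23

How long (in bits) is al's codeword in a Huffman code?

2

Build the tree from the bottom:
combine th(23), ep(24) → 47
combine 47, al(71) → 118
combine 118, de(187) → 305
al's leaf is at depth 2, giving a 2-bit codeword.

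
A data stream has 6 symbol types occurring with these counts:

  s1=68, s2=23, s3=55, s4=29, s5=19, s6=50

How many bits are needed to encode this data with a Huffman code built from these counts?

601

Greedily combine the two least-frequent nodes:
s5(19) + s2(23) → 42
s4(29) + 42 → 71
s6(50) + s3(55) → 105
s1(68) + 71 → 139
105 + 139 → 244
Total encoded bits = sum of merged weights = 42 + 71 + 105 + 139 + 244 = 601.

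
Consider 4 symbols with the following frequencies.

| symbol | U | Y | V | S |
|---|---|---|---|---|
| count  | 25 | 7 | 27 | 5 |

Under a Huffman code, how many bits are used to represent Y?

3

Build the tree from the bottom:
S(5) + Y(7) → 12
12 + U(25) → 37
V(27) + 37 → 64
The subtree containing Y is merged 3 times, so code length = 3.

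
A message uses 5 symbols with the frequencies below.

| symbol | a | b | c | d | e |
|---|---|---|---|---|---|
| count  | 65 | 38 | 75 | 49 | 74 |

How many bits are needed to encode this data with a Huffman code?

689

Merge the two smallest weights repeatedly:
combine b(38), d(49) → 87
combine a(65), e(74) → 139
combine c(75), 87 → 162
combine 139, 162 → 301
Each symbol's bit-cost is frequency × depth; summing gives 689 bits (equivalently 87 + 139 + 162 + 301).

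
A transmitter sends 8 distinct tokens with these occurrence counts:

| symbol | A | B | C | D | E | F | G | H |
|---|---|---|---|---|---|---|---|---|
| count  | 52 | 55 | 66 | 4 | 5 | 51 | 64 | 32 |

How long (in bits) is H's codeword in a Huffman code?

Repeatedly merge the two smallest:
merge D(4) and E(5): 9
merge 9 and H(32): 41
merge 41 and F(51): 92
merge A(52) and B(55): 107
merge G(64) and C(66): 130
merge 92 and 107: 199
merge 130 and 199: 329
H sits 4 levels below the root, so its codeword is 4 bits.

4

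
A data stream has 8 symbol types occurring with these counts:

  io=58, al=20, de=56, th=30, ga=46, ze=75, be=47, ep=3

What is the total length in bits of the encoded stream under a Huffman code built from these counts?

Greedily combine the two least-frequent nodes:
combine ep(3), al(20) → 23
combine 23, th(30) → 53
combine ga(46), be(47) → 93
combine 53, de(56) → 109
combine io(58), ze(75) → 133
combine 93, 109 → 202
combine 133, 202 → 335
Total encoded bits = sum of merged weights = 23 + 53 + 93 + 109 + 133 + 202 + 335 = 948.

948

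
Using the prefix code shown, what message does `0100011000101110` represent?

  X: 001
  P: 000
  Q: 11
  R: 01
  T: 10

Read left to right; each codeword is recognised as soon as it completes (prefix code):
  01→R | 000→P | 11→Q | 000→P | 10→T | 11→Q | 10→T
Decoded message: RPQPTQT

RPQPTQT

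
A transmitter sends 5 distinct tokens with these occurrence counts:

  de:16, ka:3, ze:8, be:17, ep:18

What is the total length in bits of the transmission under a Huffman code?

135

Build the Huffman tree bottom-up:
combine ka(3), ze(8) → 11
combine 11, de(16) → 27
combine be(17), ep(18) → 35
combine 27, 35 → 62
The encoded length is the sum of every internal node's weight: 11 + 27 + 35 + 62 = 135 bits.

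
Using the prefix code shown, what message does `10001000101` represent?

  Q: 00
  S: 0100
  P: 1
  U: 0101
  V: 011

PQSU

Read left to right; each codeword is recognised as soon as it completes (prefix code):
  1→P | 00→Q | 0100→S | 0101→U
Decoded message: PQSU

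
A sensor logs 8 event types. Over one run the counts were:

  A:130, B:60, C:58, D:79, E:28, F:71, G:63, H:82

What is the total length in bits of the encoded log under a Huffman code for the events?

1669

Greedily combine the two least-frequent nodes:
merge E(28) and C(58): 86
merge B(60) and G(63): 123
merge F(71) and D(79): 150
merge H(82) and 86: 168
merge 123 and A(130): 253
merge 150 and 168: 318
merge 253 and 318: 571
The encoded length is the sum of every internal node's weight: 86 + 123 + 150 + 168 + 253 + 318 + 571 = 1669 bits.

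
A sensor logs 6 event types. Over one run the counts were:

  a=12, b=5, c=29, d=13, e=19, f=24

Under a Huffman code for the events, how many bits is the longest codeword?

Merge the two lowest-weight nodes at each step:
merge b(5) and a(12): 17
merge d(13) and 17: 30
merge e(19) and f(24): 43
merge c(29) and 30: 59
merge 43 and 59: 102
Maximum depth reached is 4.

4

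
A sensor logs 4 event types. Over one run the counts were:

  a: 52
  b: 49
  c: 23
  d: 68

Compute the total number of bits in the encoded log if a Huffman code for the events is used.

384

Merge the two smallest weights repeatedly:
merge c(23) and b(49): 72
merge a(52) and d(68): 120
merge 72 and 120: 192
Each symbol's bit-cost is frequency × depth; summing gives 384 bits (equivalently 72 + 120 + 192).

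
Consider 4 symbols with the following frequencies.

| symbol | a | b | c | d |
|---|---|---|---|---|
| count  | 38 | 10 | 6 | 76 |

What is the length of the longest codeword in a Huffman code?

3

Merge the two lowest-weight nodes at each step:
c(6) + b(10) → 16
16 + a(38) → 54
54 + d(76) → 130
The rarest symbols sit at the bottom; the longest codeword is 3 bits.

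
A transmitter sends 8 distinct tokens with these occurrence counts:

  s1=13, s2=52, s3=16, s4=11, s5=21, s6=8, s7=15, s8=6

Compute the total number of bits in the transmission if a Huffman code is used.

Greedily combine the two least-frequent nodes:
s8(6) + s6(8) → 14
s4(11) + s1(13) → 24
14 + s7(15) → 29
s3(16) + s5(21) → 37
24 + 29 → 53
37 + s2(52) → 89
53 + 89 → 142
Each symbol's bit-cost is frequency × depth; summing gives 388 bits (equivalently 14 + 24 + 29 + 37 + 53 + 89 + 142).

388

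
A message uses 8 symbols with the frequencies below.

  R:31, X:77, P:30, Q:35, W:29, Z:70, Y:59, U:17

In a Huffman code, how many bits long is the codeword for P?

4

Repeatedly merge the two smallest:
U(17) + W(29) → 46
P(30) + R(31) → 61
Q(35) + 46 → 81
Y(59) + 61 → 120
Z(70) + X(77) → 147
81 + 120 → 201
147 + 201 → 348
P's leaf is at depth 4, giving a 4-bit codeword.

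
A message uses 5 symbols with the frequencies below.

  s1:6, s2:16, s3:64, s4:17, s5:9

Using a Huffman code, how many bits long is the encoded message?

Greedily combine the two least-frequent nodes:
combine s1(6), s5(9) → 15
combine 15, s2(16) → 31
combine s4(17), 31 → 48
combine 48, s3(64) → 112
The encoded length is the sum of every internal node's weight: 15 + 31 + 48 + 112 = 206 bits.

206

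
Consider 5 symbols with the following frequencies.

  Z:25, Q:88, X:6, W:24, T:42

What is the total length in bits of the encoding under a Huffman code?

367

Merge the two smallest weights repeatedly:
combine X(6), W(24) → 30
combine Z(25), 30 → 55
combine T(42), 55 → 97
combine Q(88), 97 → 185
The encoded length is the sum of every internal node's weight: 30 + 55 + 97 + 185 = 367 bits.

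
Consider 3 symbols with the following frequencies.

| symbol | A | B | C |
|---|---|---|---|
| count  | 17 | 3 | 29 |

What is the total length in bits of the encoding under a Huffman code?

69

Build the Huffman tree bottom-up:
merge B(3) and A(17): 20
merge 20 and C(29): 49
Total encoded bits = sum of merged weights = 20 + 49 = 69.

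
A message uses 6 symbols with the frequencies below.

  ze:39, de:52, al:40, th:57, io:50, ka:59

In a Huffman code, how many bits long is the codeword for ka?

Huffman merges, smallest pair first:
ze(39) + al(40) → 79
io(50) + de(52) → 102
th(57) + ka(59) → 116
79 + 102 → 181
116 + 181 → 297
ka's leaf is at depth 2, giving a 2-bit codeword.

2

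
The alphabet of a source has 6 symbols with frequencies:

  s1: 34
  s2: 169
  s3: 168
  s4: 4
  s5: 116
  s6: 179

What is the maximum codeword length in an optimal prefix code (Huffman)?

Merge the two lowest-weight nodes at each step:
combine s4(4), s1(34) → 38
combine 38, s5(116) → 154
combine 154, s3(168) → 322
combine s2(169), s6(179) → 348
combine 322, 348 → 670
Maximum depth reached is 4.

4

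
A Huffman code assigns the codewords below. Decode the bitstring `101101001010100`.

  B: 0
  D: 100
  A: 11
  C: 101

Read left to right; each codeword is recognised as soon as it completes (prefix code):
  101→C | 101→C | 0→B | 0→B | 101→C | 0→B | 100→D
Decoded message: CCBBCBD

CCBBCBD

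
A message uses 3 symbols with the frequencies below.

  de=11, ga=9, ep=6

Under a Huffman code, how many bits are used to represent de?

1

Huffman merges, smallest pair first:
merge ep(6) and ga(9): 15
merge de(11) and 15: 26
de is merged only at the final step, so code length = 1.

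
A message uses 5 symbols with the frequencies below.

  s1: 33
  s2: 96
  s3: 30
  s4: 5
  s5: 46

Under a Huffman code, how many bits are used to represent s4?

Build the tree from the bottom:
s4(5) + s3(30) → 35
s1(33) + 35 → 68
s5(46) + 68 → 114
s2(96) + 114 → 210
The subtree containing s4 is merged 4 times, so code length = 4.

4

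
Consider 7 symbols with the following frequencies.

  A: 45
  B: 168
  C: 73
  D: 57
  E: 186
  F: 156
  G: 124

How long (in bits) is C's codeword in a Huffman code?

3

Repeatedly merge the two smallest:
merge A(45) and D(57): 102
merge C(73) and 102: 175
merge G(124) and F(156): 280
merge B(168) and 175: 343
merge E(186) and 280: 466
merge 343 and 466: 809
C's leaf is at depth 3, giving a 3-bit codeword.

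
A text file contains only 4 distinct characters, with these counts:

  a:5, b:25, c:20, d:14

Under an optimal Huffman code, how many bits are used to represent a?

3

Repeatedly merge the two smallest:
a(5) + d(14) → 19
19 + c(20) → 39
b(25) + 39 → 64
The subtree containing a is merged 3 times, so code length = 3.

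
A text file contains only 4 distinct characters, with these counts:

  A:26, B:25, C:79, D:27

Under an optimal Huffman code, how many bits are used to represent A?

Build the tree from the bottom:
merge B(25) and A(26): 51
merge D(27) and 51: 78
merge 78 and C(79): 157
The subtree containing A is merged 3 times, so code length = 3.

3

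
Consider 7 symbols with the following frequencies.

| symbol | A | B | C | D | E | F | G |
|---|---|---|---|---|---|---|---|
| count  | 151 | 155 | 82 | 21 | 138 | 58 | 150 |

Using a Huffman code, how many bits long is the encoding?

Greedily combine the two least-frequent nodes:
merge D(21) and F(58): 79
merge 79 and C(82): 161
merge E(138) and G(150): 288
merge A(151) and B(155): 306
merge 161 and 288: 449
merge 306 and 449: 755
Total encoded bits = sum of merged weights = 79 + 161 + 288 + 306 + 449 + 755 = 2038.

2038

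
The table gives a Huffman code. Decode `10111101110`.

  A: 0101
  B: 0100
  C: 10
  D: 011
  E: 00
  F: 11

Read left to right; each codeword is recognised as soon as it completes (prefix code):
  10→C | 11→F | 11→F | 011→D | 10→C
Decoded message: CFFDC

CFFDC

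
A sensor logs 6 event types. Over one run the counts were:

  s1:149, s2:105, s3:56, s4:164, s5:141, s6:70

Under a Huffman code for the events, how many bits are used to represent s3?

Repeatedly merge the two smallest:
s3(56) + s6(70) → 126
s2(105) + 126 → 231
s5(141) + s1(149) → 290
s4(164) + 231 → 395
290 + 395 → 685
s3's leaf is at depth 4, giving a 4-bit codeword.

4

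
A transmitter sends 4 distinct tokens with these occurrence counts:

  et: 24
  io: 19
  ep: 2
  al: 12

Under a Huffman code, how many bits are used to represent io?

Huffman merges, smallest pair first:
ep(2) + al(12) → 14
14 + io(19) → 33
et(24) + 33 → 57
io's leaf is at depth 2, giving a 2-bit codeword.

2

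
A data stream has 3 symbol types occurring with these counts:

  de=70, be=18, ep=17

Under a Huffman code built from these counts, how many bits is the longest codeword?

Merge the two lowest-weight nodes at each step:
merge ep(17) and be(18): 35
merge 35 and de(70): 105
The first pair merged (ep, be) ends up deepest, at depth 2.

2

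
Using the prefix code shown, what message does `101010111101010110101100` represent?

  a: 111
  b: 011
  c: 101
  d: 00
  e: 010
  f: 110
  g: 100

ceacefcg

Read left to right; each codeword is recognised as soon as it completes (prefix code):
  101→c | 010→e | 111→a | 101→c | 010→e | 110→f | 101→c | 100→g
Decoded message: ceacefcg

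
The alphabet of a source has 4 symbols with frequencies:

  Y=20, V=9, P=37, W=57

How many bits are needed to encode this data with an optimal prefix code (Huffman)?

218

Greedily combine the two least-frequent nodes:
combine V(9), Y(20) → 29
combine 29, P(37) → 66
combine W(57), 66 → 123
Each symbol's bit-cost is frequency × depth; summing gives 218 bits (equivalently 29 + 66 + 123).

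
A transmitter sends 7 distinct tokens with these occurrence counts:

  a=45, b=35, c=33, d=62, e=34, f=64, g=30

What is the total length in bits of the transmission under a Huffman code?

Build the Huffman tree bottom-up:
combine g(30), c(33) → 63
combine e(34), b(35) → 69
combine a(45), d(62) → 107
combine 63, f(64) → 127
combine 69, 107 → 176
combine 127, 176 → 303
Total encoded bits = sum of merged weights = 63 + 69 + 107 + 127 + 176 + 303 = 845.

845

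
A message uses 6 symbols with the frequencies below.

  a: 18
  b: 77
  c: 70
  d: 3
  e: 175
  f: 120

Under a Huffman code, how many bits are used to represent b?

3

Repeatedly merge the two smallest:
merge d(3) and a(18): 21
merge 21 and c(70): 91
merge b(77) and 91: 168
merge f(120) and 168: 288
merge e(175) and 288: 463
b sits 3 levels below the root, so its codeword is 3 bits.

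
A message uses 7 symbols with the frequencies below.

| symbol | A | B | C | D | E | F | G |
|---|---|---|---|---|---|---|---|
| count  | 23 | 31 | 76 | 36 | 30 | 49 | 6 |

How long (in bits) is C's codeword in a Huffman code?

Build the tree from the bottom:
merge G(6) and A(23): 29
merge 29 and E(30): 59
merge B(31) and D(36): 67
merge F(49) and 59: 108
merge 67 and C(76): 143
merge 108 and 143: 251
The subtree containing C is merged 2 times, so code length = 2.

2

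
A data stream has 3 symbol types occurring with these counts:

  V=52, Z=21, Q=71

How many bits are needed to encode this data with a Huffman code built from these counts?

Merge the two smallest weights repeatedly:
Z(21) + V(52) → 73
Q(71) + 73 → 144
The encoded length is the sum of every internal node's weight: 73 + 144 = 217 bits.

217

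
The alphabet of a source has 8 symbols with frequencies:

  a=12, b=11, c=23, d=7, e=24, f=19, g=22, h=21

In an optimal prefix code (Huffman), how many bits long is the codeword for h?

3

Huffman merges, smallest pair first:
combine d(7), b(11) → 18
combine a(12), 18 → 30
combine f(19), h(21) → 40
combine g(22), c(23) → 45
combine e(24), 30 → 54
combine 40, 45 → 85
combine 54, 85 → 139
h sits 3 levels below the root, so its codeword is 3 bits.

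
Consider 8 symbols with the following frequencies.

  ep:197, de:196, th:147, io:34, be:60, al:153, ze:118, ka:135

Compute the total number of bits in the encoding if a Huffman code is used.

Merge the two smallest weights repeatedly:
combine io(34), be(60) → 94
combine 94, ze(118) → 212
combine ka(135), th(147) → 282
combine al(153), de(196) → 349
combine ep(197), 212 → 409
combine 282, 349 → 631
combine 409, 631 → 1040
Total encoded bits = sum of merged weights = 94 + 212 + 282 + 349 + 409 + 631 + 1040 = 3017.

3017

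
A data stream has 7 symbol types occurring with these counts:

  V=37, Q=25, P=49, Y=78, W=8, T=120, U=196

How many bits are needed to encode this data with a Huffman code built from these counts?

Build the Huffman tree bottom-up:
merge W(8) and Q(25): 33
merge 33 and V(37): 70
merge P(49) and 70: 119
merge Y(78) and 119: 197
merge T(120) and U(196): 316
merge 197 and 316: 513
Each symbol's bit-cost is frequency × depth; summing gives 1248 bits (equivalently 33 + 70 + 119 + 197 + 316 + 513).

1248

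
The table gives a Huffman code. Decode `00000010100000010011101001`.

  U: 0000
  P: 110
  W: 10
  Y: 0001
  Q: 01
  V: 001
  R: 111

UVQUVVPWQ

Read left to right; each codeword is recognised as soon as it completes (prefix code):
  0000→U | 001→V | 01→Q | 0000→U | 001→V | 001→V | 110→P | 10→W | 01→Q
Decoded message: UVQUVVPWQ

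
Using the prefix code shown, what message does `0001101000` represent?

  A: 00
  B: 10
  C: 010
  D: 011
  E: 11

Read left to right; each codeword is recognised as soon as it completes (prefix code):
  00→A | 011→D | 010→C | 00→A
Decoded message: ADCA

ADCA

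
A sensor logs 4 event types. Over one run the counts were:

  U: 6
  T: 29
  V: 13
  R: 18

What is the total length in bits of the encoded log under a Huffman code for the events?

122

Merge the two smallest weights repeatedly:
combine U(6), V(13) → 19
combine R(18), 19 → 37
combine T(29), 37 → 66
Each symbol's bit-cost is frequency × depth; summing gives 122 bits (equivalently 19 + 37 + 66).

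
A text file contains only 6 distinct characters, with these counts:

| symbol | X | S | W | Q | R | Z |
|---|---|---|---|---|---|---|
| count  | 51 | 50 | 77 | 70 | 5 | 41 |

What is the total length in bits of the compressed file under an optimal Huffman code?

Merge the two smallest weights repeatedly:
R(5) + Z(41) → 46
46 + S(50) → 96
X(51) + Q(70) → 121
W(77) + 96 → 173
121 + 173 → 294
Total encoded bits = sum of merged weights = 46 + 96 + 121 + 173 + 294 = 730.

730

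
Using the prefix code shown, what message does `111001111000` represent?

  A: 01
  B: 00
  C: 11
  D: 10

CDACDB

Read left to right; each codeword is recognised as soon as it completes (prefix code):
  11→C | 10→D | 01→A | 11→C | 10→D | 00→B
Decoded message: CDACDB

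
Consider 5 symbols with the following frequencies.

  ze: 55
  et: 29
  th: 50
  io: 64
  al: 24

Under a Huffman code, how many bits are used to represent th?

2

Huffman merges, smallest pair first:
combine al(24), et(29) → 53
combine th(50), 53 → 103
combine ze(55), io(64) → 119
combine 103, 119 → 222
th sits 2 levels below the root, so its codeword is 2 bits.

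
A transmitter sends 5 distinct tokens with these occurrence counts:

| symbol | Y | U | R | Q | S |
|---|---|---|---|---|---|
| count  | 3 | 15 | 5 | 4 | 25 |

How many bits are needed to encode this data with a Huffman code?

Greedily combine the two least-frequent nodes:
merge Y(3) and Q(4): 7
merge R(5) and 7: 12
merge 12 and U(15): 27
merge S(25) and 27: 52
The encoded length is the sum of every internal node's weight: 7 + 12 + 27 + 52 = 98 bits.

98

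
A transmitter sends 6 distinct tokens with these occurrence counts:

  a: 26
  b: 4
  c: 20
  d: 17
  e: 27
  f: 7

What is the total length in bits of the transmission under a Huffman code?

Greedily combine the two least-frequent nodes:
b(4) + f(7) → 11
11 + d(17) → 28
c(20) + a(26) → 46
e(27) + 28 → 55
46 + 55 → 101
Total encoded bits = sum of merged weights = 11 + 28 + 46 + 55 + 101 = 241.

241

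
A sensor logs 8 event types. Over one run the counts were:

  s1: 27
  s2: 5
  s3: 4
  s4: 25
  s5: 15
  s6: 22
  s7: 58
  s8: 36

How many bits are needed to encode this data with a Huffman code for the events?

515

Merge the two smallest weights repeatedly:
s3(4) + s2(5) → 9
9 + s5(15) → 24
s6(22) + 24 → 46
s4(25) + s1(27) → 52
s8(36) + 46 → 82
52 + s7(58) → 110
82 + 110 → 192
The encoded length is the sum of every internal node's weight: 9 + 24 + 46 + 52 + 82 + 110 + 192 = 515 bits.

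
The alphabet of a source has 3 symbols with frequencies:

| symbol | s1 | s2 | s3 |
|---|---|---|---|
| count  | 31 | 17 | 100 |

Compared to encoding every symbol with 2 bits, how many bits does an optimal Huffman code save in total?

Fixed-length: 2 bits × 148 symbols = 296 bits.
Huffman merges:
s2(17) + s1(31) → 48
48 + s3(100) → 148
Huffman total = 48 + 148 = 196 bits.
Saving = 296 − 196 = 100 bits.

100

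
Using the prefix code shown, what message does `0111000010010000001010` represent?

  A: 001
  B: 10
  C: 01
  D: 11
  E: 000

Read left to right; each codeword is recognised as soon as it completes (prefix code):
  01→C | 11→D | 000→E | 01→C | 001→A | 000→E | 000→E | 10→B | 10→B
Decoded message: CDECAEEBB

CDECAEEBB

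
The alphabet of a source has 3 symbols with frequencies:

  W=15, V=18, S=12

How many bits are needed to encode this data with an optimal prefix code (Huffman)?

Merge the two smallest weights repeatedly:
S(12) + W(15) → 27
V(18) + 27 → 45
The encoded length is the sum of every internal node's weight: 27 + 45 = 72 bits.

72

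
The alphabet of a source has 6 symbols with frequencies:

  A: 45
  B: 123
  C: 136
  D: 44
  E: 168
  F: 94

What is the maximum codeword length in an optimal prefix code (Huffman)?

4

Merge the two lowest-weight nodes at each step:
combine D(44), A(45) → 89
combine 89, F(94) → 183
combine B(123), C(136) → 259
combine E(168), 183 → 351
combine 259, 351 → 610
The first pair merged (D, A) ends up deepest, at depth 4.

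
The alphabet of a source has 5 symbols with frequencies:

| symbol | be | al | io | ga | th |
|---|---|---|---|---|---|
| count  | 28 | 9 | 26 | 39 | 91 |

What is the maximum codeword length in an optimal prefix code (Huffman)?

4

Merge the two lowest-weight nodes at each step:
merge al(9) and io(26): 35
merge be(28) and 35: 63
merge ga(39) and 63: 102
merge th(91) and 102: 193
The first pair merged (al, io) ends up deepest, at depth 4.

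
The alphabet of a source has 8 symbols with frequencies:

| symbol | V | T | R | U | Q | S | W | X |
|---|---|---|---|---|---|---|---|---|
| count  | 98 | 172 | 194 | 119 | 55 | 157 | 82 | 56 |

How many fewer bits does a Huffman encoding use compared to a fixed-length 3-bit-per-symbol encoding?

83

Fixed-length: 3 bits × 933 symbols = 2799 bits.
Huffman merges:
merge Q(55) and X(56): 111
merge W(82) and V(98): 180
merge 111 and U(119): 230
merge S(157) and T(172): 329
merge 180 and R(194): 374
merge 230 and 329: 559
merge 374 and 559: 933
Huffman total = 111 + 180 + 230 + 329 + 374 + 559 + 933 = 2716 bits.
Saving = 2799 − 2716 = 83 bits.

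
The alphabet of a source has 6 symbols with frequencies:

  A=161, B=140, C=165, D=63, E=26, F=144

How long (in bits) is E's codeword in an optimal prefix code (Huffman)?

Huffman merges, smallest pair first:
merge E(26) and D(63): 89
merge 89 and B(140): 229
merge F(144) and A(161): 305
merge C(165) and 229: 394
merge 305 and 394: 699
The subtree containing E is merged 4 times, so code length = 4.

4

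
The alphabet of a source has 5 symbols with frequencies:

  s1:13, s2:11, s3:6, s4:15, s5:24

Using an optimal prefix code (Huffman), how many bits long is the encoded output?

155

Build the Huffman tree bottom-up:
combine s3(6), s2(11) → 17
combine s1(13), s4(15) → 28
combine 17, s5(24) → 41
combine 28, 41 → 69
Total encoded bits = sum of merged weights = 17 + 28 + 41 + 69 = 155.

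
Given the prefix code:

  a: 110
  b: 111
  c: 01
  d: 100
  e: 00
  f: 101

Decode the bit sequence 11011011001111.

Read left to right; each codeword is recognised as soon as it completes (prefix code):
  110→a | 110→a | 110→a | 01→c | 111→b
Decoded message: aaacb

aaacb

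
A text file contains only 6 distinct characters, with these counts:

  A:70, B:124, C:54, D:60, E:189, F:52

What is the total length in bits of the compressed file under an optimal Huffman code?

1334

Merge the two smallest weights repeatedly:
merge F(52) and C(54): 106
merge D(60) and A(70): 130
merge 106 and B(124): 230
merge 130 and E(189): 319
merge 230 and 319: 549
The encoded length is the sum of every internal node's weight: 106 + 130 + 230 + 319 + 549 = 1334 bits.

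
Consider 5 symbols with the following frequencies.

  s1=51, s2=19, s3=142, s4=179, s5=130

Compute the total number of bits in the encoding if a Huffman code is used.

Greedily combine the two least-frequent nodes:
combine s2(19), s1(51) → 70
combine 70, s5(130) → 200
combine s3(142), s4(179) → 321
combine 200, 321 → 521
Each symbol's bit-cost is frequency × depth; summing gives 1112 bits (equivalently 70 + 200 + 321 + 521).

1112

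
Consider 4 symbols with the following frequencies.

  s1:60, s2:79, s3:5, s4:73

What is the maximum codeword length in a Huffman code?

3

Merge the two lowest-weight nodes at each step:
s3(5) + s1(60) → 65
65 + s4(73) → 138
s2(79) + 138 → 217
Maximum depth reached is 3.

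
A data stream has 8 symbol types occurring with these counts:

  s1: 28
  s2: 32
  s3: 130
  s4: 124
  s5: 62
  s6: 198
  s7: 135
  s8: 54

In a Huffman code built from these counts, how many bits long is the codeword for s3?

Repeatedly merge the two smallest:
combine s1(28), s2(32) → 60
combine s8(54), 60 → 114
combine s5(62), 114 → 176
combine s4(124), s3(130) → 254
combine s7(135), 176 → 311
combine s6(198), 254 → 452
combine 311, 452 → 763
s3's leaf is at depth 3, giving a 3-bit codeword.

3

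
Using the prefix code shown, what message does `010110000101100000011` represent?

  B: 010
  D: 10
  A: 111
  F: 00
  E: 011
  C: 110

Read left to right; each codeword is recognised as soon as it completes (prefix code):
  010→B | 110→C | 00→F | 010→B | 110→C | 00→F | 00→F | 011→E
Decoded message: BCFBCFFE

BCFBCFFE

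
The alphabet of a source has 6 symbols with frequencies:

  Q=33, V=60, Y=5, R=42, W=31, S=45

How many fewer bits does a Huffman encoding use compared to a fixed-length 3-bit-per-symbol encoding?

111

Fixed-length: 3 bits × 216 symbols = 648 bits.
Huffman merges:
combine Y(5), W(31) → 36
combine Q(33), 36 → 69
combine R(42), S(45) → 87
combine V(60), 69 → 129
combine 87, 129 → 216
Huffman total = 36 + 69 + 87 + 129 + 216 = 537 bits.
Saving = 648 − 537 = 111 bits.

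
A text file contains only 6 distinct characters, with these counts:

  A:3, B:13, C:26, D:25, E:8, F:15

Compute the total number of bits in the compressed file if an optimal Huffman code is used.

Build the Huffman tree bottom-up:
merge A(3) and E(8): 11
merge 11 and B(13): 24
merge F(15) and 24: 39
merge D(25) and C(26): 51
merge 39 and 51: 90
Each symbol's bit-cost is frequency × depth; summing gives 215 bits (equivalently 11 + 24 + 39 + 51 + 90).

215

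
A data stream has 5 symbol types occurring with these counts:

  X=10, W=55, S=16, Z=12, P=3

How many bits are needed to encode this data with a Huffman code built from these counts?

Merge the two smallest weights repeatedly:
P(3) + X(10) → 13
Z(12) + 13 → 25
S(16) + 25 → 41
41 + W(55) → 96
Total encoded bits = sum of merged weights = 13 + 25 + 41 + 96 = 175.

175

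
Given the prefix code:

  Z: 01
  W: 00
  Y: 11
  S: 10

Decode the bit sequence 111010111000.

Read left to right; each codeword is recognised as soon as it completes (prefix code):
  11→Y | 10→S | 10→S | 11→Y | 10→S | 00→W
Decoded message: YSSYSW

YSSYSW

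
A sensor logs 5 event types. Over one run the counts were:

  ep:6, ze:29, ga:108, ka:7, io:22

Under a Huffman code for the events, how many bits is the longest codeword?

4

Merge the two lowest-weight nodes at each step:
combine ep(6), ka(7) → 13
combine 13, io(22) → 35
combine ze(29), 35 → 64
combine 64, ga(108) → 172
The rarest symbols sit at the bottom; the longest codeword is 4 bits.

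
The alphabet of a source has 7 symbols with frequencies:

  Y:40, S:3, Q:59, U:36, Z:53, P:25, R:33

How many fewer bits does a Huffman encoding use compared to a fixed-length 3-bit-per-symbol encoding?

Fixed-length: 3 bits × 249 symbols = 747 bits.
Huffman merges:
S(3) + P(25) → 28
28 + R(33) → 61
U(36) + Y(40) → 76
Z(53) + Q(59) → 112
61 + 76 → 137
112 + 137 → 249
Huffman total = 28 + 61 + 76 + 112 + 137 + 249 = 663 bits.
Saving = 747 − 663 = 84 bits.

84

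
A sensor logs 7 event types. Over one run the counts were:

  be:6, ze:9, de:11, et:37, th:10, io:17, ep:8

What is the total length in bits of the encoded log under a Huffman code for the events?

253

Build the Huffman tree bottom-up:
be(6) + ep(8) → 14
ze(9) + th(10) → 19
de(11) + 14 → 25
io(17) + 19 → 36
25 + 36 → 61
et(37) + 61 → 98
Each symbol's bit-cost is frequency × depth; summing gives 253 bits (equivalently 14 + 19 + 25 + 36 + 61 + 98).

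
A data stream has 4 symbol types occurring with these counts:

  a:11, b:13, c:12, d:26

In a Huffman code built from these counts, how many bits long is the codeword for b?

2

Huffman merges, smallest pair first:
a(11) + c(12) → 23
b(13) + 23 → 36
d(26) + 36 → 62
The subtree containing b is merged 2 times, so code length = 2.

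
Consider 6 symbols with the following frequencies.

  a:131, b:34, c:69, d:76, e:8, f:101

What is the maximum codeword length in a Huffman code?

4

Merge the two lowest-weight nodes at each step:
merge e(8) and b(34): 42
merge 42 and c(69): 111
merge d(76) and f(101): 177
merge 111 and a(131): 242
merge 177 and 242: 419
The first pair merged (e, b) ends up deepest, at depth 4.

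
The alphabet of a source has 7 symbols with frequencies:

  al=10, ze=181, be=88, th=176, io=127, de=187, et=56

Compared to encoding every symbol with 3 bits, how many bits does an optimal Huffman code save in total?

Fixed-length: 3 bits × 825 symbols = 2475 bits.
Huffman merges:
combine al(10), et(56) → 66
combine 66, be(88) → 154
combine io(127), 154 → 281
combine th(176), ze(181) → 357
combine de(187), 281 → 468
combine 357, 468 → 825
Huffman total = 66 + 154 + 281 + 357 + 468 + 825 = 2151 bits.
Saving = 2475 − 2151 = 324 bits.

324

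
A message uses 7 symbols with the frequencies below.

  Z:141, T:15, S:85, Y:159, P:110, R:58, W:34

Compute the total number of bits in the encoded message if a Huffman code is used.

1552

Greedily combine the two least-frequent nodes:
combine T(15), W(34) → 49
combine 49, R(58) → 107
combine S(85), 107 → 192
combine P(110), Z(141) → 251
combine Y(159), 192 → 351
combine 251, 351 → 602
Total encoded bits = sum of merged weights = 49 + 107 + 192 + 251 + 351 + 602 = 1552.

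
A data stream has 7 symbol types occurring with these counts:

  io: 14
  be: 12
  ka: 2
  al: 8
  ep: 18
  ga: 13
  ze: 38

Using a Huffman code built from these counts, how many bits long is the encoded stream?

Greedily combine the two least-frequent nodes:
combine ka(2), al(8) → 10
combine 10, be(12) → 22
combine ga(13), io(14) → 27
combine ep(18), 22 → 40
combine 27, ze(38) → 65
combine 40, 65 → 105
Each symbol's bit-cost is frequency × depth; summing gives 269 bits (equivalently 10 + 22 + 27 + 40 + 65 + 105).

269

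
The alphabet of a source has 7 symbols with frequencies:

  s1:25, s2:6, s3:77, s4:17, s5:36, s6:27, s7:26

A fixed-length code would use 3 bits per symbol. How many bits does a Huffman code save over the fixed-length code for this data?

Fixed-length: 3 bits × 214 symbols = 642 bits.
Huffman merges:
merge s2(6) and s4(17): 23
merge 23 and s1(25): 48
merge s7(26) and s6(27): 53
merge s5(36) and 48: 84
merge 53 and s3(77): 130
merge 84 and 130: 214
Huffman total = 23 + 48 + 53 + 84 + 130 + 214 = 552 bits.
Saving = 642 − 552 = 90 bits.

90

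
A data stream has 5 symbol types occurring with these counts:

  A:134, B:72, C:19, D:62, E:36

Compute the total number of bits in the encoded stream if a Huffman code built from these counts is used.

Merge the two smallest weights repeatedly:
merge C(19) and E(36): 55
merge 55 and D(62): 117
merge B(72) and 117: 189
merge A(134) and 189: 323
Total encoded bits = sum of merged weights = 55 + 117 + 189 + 323 = 684.

684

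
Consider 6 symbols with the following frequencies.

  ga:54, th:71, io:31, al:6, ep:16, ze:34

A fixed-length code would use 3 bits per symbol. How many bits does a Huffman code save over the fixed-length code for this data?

Fixed-length: 3 bits × 212 symbols = 636 bits.
Huffman merges:
merge al(6) and ep(16): 22
merge 22 and io(31): 53
merge ze(34) and 53: 87
merge ga(54) and th(71): 125
merge 87 and 125: 212
Huffman total = 22 + 53 + 87 + 125 + 212 = 499 bits.
Saving = 636 − 499 = 137 bits.

137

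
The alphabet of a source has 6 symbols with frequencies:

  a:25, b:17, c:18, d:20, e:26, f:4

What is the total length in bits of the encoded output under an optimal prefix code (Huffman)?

279

Greedily combine the two least-frequent nodes:
combine f(4), b(17) → 21
combine c(18), d(20) → 38
combine 21, a(25) → 46
combine e(26), 38 → 64
combine 46, 64 → 110
Total encoded bits = sum of merged weights = 21 + 38 + 46 + 64 + 110 = 279.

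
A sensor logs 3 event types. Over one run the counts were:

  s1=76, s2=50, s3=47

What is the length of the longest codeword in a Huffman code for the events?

2

Merge the two lowest-weight nodes at each step:
combine s3(47), s2(50) → 97
combine s1(76), 97 → 173
Maximum depth reached is 2.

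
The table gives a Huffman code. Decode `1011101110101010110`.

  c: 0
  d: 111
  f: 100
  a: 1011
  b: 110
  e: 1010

aaeeb

Read left to right; each codeword is recognised as soon as it completes (prefix code):
  1011→a | 1011→a | 1010→e | 1010→e | 110→b
Decoded message: aaeeb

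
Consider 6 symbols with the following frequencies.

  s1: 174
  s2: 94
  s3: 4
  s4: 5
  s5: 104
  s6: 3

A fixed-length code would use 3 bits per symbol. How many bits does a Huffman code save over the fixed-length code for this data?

433

Fixed-length: 3 bits × 384 symbols = 1152 bits.
Huffman merges:
combine s6(3), s3(4) → 7
combine s4(5), 7 → 12
combine 12, s2(94) → 106
combine s5(104), 106 → 210
combine s1(174), 210 → 384
Huffman total = 7 + 12 + 106 + 210 + 384 = 719 bits.
Saving = 1152 − 719 = 433 bits.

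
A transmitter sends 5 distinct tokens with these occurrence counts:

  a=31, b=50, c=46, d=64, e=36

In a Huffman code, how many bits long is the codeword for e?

Huffman merges, smallest pair first:
merge a(31) and e(36): 67
merge c(46) and b(50): 96
merge d(64) and 67: 131
merge 96 and 131: 227
The subtree containing e is merged 3 times, so code length = 3.

3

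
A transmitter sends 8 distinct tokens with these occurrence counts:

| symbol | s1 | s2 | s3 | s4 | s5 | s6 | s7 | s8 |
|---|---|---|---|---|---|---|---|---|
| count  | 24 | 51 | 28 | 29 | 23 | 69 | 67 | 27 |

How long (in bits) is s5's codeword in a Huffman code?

4

Build the tree from the bottom:
s5(23) + s1(24) → 47
s8(27) + s3(28) → 55
s4(29) + 47 → 76
s2(51) + 55 → 106
s7(67) + s6(69) → 136
76 + 106 → 182
136 + 182 → 318
s5's leaf is at depth 4, giving a 4-bit codeword.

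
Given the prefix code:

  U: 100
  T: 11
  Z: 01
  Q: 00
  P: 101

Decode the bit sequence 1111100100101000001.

Read left to right; each codeword is recognised as soon as it completes (prefix code):
  11→T | 11→T | 100→U | 100→U | 101→P | 00→Q | 00→Q | 01→Z
Decoded message: TTUUPQQZ

TTUUPQQZ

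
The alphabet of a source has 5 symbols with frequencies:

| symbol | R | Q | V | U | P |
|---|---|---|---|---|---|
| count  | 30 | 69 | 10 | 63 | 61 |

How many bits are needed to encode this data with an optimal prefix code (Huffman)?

Merge the two smallest weights repeatedly:
V(10) + R(30) → 40
40 + P(61) → 101
U(63) + Q(69) → 132
101 + 132 → 233
Each symbol's bit-cost is frequency × depth; summing gives 506 bits (equivalently 40 + 101 + 132 + 233).

506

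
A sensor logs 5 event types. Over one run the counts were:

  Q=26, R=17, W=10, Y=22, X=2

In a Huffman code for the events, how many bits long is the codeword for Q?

Huffman merges, smallest pair first:
merge X(2) and W(10): 12
merge 12 and R(17): 29
merge Y(22) and Q(26): 48
merge 29 and 48: 77
The subtree containing Q is merged 2 times, so code length = 2.

2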